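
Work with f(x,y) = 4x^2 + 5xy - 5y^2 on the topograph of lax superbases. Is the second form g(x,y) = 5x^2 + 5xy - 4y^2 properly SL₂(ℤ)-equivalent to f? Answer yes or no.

D₁ = 105, D₂ = 105
river cycle of f (length 6): (-5, 5, 4), (4, 3, -6), (-6, 9, 1), (1, 9, -6), (-6, 3, 4), (4, 5, -5)
river cycle of g (length 6): (-4, 3, 6), (6, 9, -1), (-1, 9, 6), (6, 3, -4), (-4, 5, 5), (5, 5, -4)
cycles differ ⇒ inequivalent

no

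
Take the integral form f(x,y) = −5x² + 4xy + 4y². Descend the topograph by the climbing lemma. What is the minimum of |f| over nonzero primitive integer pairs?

river: ρ → (4,4,-5)
river: ρ → (-5,6,3)
river: ρ → (3,6,-5)
river: ρ → (-5,4,4)
closes: descent 0, river 4
min |a| on river = 3

3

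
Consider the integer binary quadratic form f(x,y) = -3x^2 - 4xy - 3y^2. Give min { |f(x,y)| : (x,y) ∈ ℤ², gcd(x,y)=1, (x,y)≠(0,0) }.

translate: b→-2 (≡4 mod 6), so (3,4,3)→(3,-2,2)
flip: (3,-2,2)→(2,2,3)
reduced (well bottom): (2,2,3) with a≤c, −a<b≤a
well minimum |f| = |-2| = 2 (negative-definite)

2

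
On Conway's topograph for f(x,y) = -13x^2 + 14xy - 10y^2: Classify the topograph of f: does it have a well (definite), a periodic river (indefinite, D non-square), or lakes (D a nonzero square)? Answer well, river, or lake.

D = b²−4ac = 14² − 4·(-13)·(-10) = -324
D < 0 ⇒ definite ⇒ every region one sign ⇒ single well

well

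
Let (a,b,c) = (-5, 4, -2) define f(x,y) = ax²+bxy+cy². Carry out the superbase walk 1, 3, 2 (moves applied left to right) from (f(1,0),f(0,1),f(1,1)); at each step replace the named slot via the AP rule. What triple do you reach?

start (-5,-2,-3) = (f(1,0),f(0,1),f(1,1))
replace slot 1: 2·((-2)+(-3)) − (-5) = -5 → (-5,-2,-3)
replace slot 3: 2·((-5)+(-2)) − (-3) = -11 → (-5,-2,-11)
replace slot 2: 2·((-5)+(-11)) − (-2) = -30 → (-5,-30,-11)

-5,-30,-11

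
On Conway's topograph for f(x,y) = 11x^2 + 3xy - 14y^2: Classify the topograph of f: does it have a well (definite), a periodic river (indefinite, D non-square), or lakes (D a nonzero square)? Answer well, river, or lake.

D = b²−4ac = 3² − 4·11·(-14) = 625
D = 25² is a perfect square ⇒ form factors over ℤ ⇒ lakes

lake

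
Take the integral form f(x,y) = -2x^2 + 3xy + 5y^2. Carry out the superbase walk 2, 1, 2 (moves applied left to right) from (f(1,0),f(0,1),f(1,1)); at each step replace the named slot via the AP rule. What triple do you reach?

start (-2,5,6) = (f(1,0),f(0,1),f(1,1))
replace slot 2: 2·((-2)+6) − 5 = 3 → (-2,3,6)
replace slot 1: 2·(3+6) − (-2) = 20 → (20,3,6)
replace slot 2: 2·(20+6) − 3 = 49 → (20,49,6)

20,49,6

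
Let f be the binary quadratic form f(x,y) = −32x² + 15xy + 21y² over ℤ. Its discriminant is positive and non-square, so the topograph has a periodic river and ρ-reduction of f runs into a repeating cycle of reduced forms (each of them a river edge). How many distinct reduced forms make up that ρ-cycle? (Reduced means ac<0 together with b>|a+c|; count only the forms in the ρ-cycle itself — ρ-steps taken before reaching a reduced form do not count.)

D = 2913, ⌊√D⌋ = 53
river: ρ → (21,27,-26)
river: ρ → (-26,25,22)
river: ρ → (22,19,-29)
river: ρ → (-29,39,12)
river: ρ → (12,33,-38)
river: ρ → (-38,43,7)
river: ρ → (7,41,-44)
river: ρ → (-44,47,4)
river: ρ → (4,49,-32)
river: ρ → (-32,15,21)
ρ-cycle length = 10 (tail of 0 descent steps not counted)

10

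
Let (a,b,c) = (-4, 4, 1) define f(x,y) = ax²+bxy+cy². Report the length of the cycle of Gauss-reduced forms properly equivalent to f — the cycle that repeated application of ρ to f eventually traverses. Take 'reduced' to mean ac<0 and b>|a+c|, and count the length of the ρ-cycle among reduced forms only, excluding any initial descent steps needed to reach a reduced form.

D = 32, ⌊√D⌋ = 5
river: ρ → (1,4,-4)
river: ρ → (-4,4,1)
ρ-cycle length = 2 (tail of 0 descent steps not counted)

2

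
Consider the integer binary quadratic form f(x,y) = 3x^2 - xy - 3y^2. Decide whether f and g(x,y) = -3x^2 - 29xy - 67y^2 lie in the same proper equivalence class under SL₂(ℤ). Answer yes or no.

D₁ = 37, D₂ = 37
river cycle of f (length 6): (-3, 1, 3), (3, 5, -1), (-1, 5, 3), (3, 1, -3), (-3, 5, 1), (1, 5, -3)
river cycle of g (length 6): (-3, 1, 3), (3, 5, -1), (-1, 5, 3), (3, 1, -3), (-3, 5, 1), (1, 5, -3)
cycles coincide ⇒ equivalent

yes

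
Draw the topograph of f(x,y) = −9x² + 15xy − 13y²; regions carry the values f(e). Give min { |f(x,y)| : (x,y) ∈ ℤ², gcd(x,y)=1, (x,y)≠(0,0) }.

translate: b→3 (≡-15 mod 18), so (9,-15,13)→(9,3,7)
flip: (9,3,7)→(7,-3,9)
reduced (well bottom): (7,-3,9) with a≤c, −a<b≤a
well minimum |f| = |-7| = 7 (negative-definite)

7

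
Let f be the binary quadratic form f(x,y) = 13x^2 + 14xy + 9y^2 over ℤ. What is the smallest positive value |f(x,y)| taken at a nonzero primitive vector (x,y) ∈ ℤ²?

translate: b→-12 (≡14 mod 26), so (13,14,9)→(13,-12,8)
flip: (13,-12,8)→(8,12,13)
translate: b→-4 (≡12 mod 16), so (8,12,13)→(8,-4,9)
reduced (well bottom): (8,-4,9) with a≤c, −a<b≤a
well minimum = a = 8

8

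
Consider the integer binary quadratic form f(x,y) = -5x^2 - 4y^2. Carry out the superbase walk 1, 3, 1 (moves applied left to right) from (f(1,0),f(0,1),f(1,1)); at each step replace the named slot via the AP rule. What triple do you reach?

start (-5,-4,-9) = (f(1,0),f(0,1),f(1,1))
replace slot 1: 2·((-4)+(-9)) − (-5) = -21 → (-21,-4,-9)
replace slot 3: 2·((-21)+(-4)) − (-9) = -41 → (-21,-4,-41)
replace slot 1: 2·((-4)+(-41)) − (-21) = -69 → (-69,-4,-41)

-69,-4,-41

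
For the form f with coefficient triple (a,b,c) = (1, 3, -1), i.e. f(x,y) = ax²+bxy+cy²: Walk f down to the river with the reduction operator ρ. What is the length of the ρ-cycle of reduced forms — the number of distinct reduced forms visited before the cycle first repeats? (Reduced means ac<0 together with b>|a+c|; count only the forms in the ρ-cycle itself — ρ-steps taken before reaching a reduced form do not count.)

D = 13, ⌊√D⌋ = 3
river: ρ → (-1,3,1)
river: ρ → (1,3,-1)
ρ-cycle length = 2 (tail of 0 descent steps not counted)

2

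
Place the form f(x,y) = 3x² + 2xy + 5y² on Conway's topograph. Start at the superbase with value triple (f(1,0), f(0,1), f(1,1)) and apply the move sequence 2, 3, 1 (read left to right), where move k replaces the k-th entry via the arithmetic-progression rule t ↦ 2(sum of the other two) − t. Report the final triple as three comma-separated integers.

start (3,5,10) = (f(1,0),f(0,1),f(1,1))
replace slot 2: 2·(3+10) − 5 = 21 → (3,21,10)
replace slot 3: 2·(3+21) − 10 = 38 → (3,21,38)
replace slot 1: 2·(21+38) − 3 = 115 → (115,21,38)

115,21,38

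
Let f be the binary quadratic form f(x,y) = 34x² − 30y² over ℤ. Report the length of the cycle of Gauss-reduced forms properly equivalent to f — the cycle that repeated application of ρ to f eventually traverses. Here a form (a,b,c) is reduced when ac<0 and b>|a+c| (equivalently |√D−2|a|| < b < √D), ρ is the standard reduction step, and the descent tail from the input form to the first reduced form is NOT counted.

D = 4080, ⌊√D⌋ = 63
descent: ρ → (-30,60,4)  [lands on river]
river: ρ → (4,60,-30)
ρ-cycle length = 2 (tail of 1 descent step not counted)

2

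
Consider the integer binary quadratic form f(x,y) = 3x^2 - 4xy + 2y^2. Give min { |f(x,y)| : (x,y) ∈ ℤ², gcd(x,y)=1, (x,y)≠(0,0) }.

translate: b→2 (≡-4 mod 6), so (3,-4,2)→(3,2,1)
flip: (3,2,1)→(1,-2,3)
translate: b→0 (≡-2 mod 2), so (1,-2,3)→(1,0,2)
reduced (well bottom): (1,0,2) with a≤c, −a<b≤a
well minimum = a = 1

1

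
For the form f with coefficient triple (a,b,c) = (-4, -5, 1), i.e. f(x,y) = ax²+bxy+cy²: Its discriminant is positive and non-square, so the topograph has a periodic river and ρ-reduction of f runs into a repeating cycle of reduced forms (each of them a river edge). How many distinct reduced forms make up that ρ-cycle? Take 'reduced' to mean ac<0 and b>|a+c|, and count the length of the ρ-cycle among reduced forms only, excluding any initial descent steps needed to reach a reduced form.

D = 41, ⌊√D⌋ = 6
descent: ρ → (1,5,-4)  [lands on river]
river: ρ → (-4,3,2)
river: ρ → (2,5,-2)
river: ρ → (-2,3,4)
river: ρ → (4,5,-1)
river: ρ → (-1,5,4)
river: ρ → (4,3,-2)
river: ρ → (-2,5,2)
river: ρ → (2,3,-4)
river: ρ → (-4,5,1)
ρ-cycle length = 10 (tail of 1 descent step not counted)

10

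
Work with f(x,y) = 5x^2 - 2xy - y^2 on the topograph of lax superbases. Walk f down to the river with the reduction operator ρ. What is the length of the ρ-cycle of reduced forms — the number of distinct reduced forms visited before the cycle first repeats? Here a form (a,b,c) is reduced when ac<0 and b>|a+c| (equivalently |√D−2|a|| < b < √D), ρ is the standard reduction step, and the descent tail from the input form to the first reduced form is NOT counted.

D = 24, ⌊√D⌋ = 4
descent: ρ → (-1,4,2)  [lands on river]
river: ρ → (2,4,-1)
ρ-cycle length = 2 (tail of 1 descent step not counted)

2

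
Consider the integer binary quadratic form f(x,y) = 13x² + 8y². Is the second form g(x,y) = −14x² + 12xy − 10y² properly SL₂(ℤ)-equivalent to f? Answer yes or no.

D₁ = -416, D₂ = -416
f: flip: (13,0,8)→(8,0,13)
f: reduced (well bottom): (8,0,13) with a≤c, −a<b≤a
g is negative-definite; reduce −g:
−g: flip: (14,-12,10)→(10,12,14)
−g: translate: b→-8 (≡12 mod 20), so (10,12,14)→(10,-8,12)
−g: reduced (well bottom): (10,-8,12) with a≤c, −a<b≤a
flip sign back: reduced form of g is (-10,8,-12)
reduced forms (8, 0, 13) vs (-10, 8, -12) ⇒ inequivalent

no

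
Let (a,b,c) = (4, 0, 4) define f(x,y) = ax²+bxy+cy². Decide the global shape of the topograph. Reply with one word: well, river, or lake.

D = b²−4ac = 0² − 4·4·4 = -64
D < 0 ⇒ definite ⇒ every region one sign ⇒ single well

well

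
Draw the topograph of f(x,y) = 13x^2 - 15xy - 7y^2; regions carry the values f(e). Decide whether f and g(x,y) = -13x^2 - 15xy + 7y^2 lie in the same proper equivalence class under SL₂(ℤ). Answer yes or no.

D₁ = 589, D₂ = 589
river cycle of f (length 16): (-7, 15, 13), (13, 11, -9), (-9, 7, 15), (15, 23, -1), (-1, 23, 15), (15, 7, -9), (-9, 11, 13), (13, 15, -7), (-7, 13, 15), (15, 17, -5), … (6 more)
river cycle of g (length 16): (7, 15, -13), (-13, 11, 9), (9, 7, -15), (-15, 23, 1), (1, 23, -15), (-15, 7, 9), (9, 11, -13), (-13, 15, 7), (7, 13, -15), (-15, 17, 5), … (6 more)
cycles differ ⇒ inequivalent

no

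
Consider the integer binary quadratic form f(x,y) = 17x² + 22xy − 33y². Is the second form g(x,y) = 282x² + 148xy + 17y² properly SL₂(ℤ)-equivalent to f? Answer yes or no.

D₁ = 2728, D₂ = 2728
river cycle of f (length 10): (-33, 44, 6), (6, 52, -1), (-1, 52, 6), (6, 44, -33), (-33, 22, 17), (17, 46, -9), (-9, 44, 22), (22, 44, -9), (-9, 46, 17), (17, 22, -33)
river cycle of g (length 10): (17, 22, -33), (-33, 44, 6), (6, 52, -1), (-1, 52, 6), (6, 44, -33), (-33, 22, 17), (17, 46, -9), (-9, 44, 22), (22, 44, -9), (-9, 46, 17)
cycles coincide ⇒ equivalent

yes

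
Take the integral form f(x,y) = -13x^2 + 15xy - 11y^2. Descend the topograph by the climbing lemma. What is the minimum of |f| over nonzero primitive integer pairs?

translate: b→11 (≡-15 mod 26), so (13,-15,11)→(13,11,9)
flip: (13,11,9)→(9,-11,13)
translate: b→7 (≡-11 mod 18), so (9,-11,13)→(9,7,11)
reduced (well bottom): (9,7,11) with a≤c, −a<b≤a
well minimum |f| = |-9| = 9 (negative-definite)

9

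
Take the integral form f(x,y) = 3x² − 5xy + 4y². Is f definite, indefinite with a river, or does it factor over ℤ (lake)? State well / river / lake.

D = b²−4ac = (-5)² − 4·3·4 = -23
D < 0 ⇒ definite ⇒ every region one sign ⇒ single well

well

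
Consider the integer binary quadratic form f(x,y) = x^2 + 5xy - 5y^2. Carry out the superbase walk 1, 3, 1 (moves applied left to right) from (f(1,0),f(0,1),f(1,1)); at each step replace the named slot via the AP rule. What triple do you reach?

start (1,-5,1) = (f(1,0),f(0,1),f(1,1))
replace slot 1: 2·((-5)+1) − 1 = -9 → (-9,-5,1)
replace slot 3: 2·((-9)+(-5)) − 1 = -29 → (-9,-5,-29)
replace slot 1: 2·((-5)+(-29)) − (-9) = -59 → (-59,-5,-29)

-59,-5,-29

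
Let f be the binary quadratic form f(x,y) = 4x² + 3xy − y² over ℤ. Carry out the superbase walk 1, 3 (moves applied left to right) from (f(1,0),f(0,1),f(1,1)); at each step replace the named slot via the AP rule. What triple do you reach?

start (4,-1,6) = (f(1,0),f(0,1),f(1,1))
replace slot 1: 2·((-1)+6) − 4 = 6 → (6,-1,6)
replace slot 3: 2·(6+(-1)) − 6 = 4 → (6,-1,4)

6,-1,4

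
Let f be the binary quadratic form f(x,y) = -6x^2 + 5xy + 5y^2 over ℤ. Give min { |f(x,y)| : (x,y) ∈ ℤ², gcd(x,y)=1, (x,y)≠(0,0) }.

river: ρ → (5,5,-6)
river: ρ → (-6,7,4)
river: ρ → (4,9,-4)
river: ρ → (-4,7,6)
river: ρ → (6,5,-5)
river: ρ → (-5,5,6)
river: ρ → (6,7,-4)
river: ρ → (-4,9,4)
river: ρ → (4,7,-6)
river: ρ → (-6,5,5)
closes: descent 0, river 10
min |a| on river = 4

4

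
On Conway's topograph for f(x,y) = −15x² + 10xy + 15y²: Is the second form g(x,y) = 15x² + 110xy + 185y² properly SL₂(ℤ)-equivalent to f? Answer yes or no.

D₁ = 1000, D₂ = 1000
river cycle of f (length 6): (15, 20, -10), (-10, 20, 15), (15, 10, -15), (-15, 20, 10), (10, 20, -15), (-15, 10, 15)
river cycle of g (length 6): (15, 20, -10), (-10, 20, 15), (15, 10, -15), (-15, 20, 10), (10, 20, -15), (-15, 10, 15)
cycles coincide ⇒ equivalent

yes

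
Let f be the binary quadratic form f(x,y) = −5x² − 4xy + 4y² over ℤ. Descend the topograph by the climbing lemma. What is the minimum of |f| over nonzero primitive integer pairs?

descent: ρ → (4,4,-5)  [lands on river]
river: ρ → (-5,6,3)
river: ρ → (3,6,-5)
river: ρ → (-5,4,4)
closes: descent 1, river 4
min |a| on river = 3

3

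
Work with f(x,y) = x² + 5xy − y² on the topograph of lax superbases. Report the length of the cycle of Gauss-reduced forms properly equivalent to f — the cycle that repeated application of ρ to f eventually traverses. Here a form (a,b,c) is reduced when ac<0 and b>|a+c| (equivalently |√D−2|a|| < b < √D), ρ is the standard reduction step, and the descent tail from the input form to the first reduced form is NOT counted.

D = 29, ⌊√D⌋ = 5
river: ρ → (-1,5,1)
river: ρ → (1,5,-1)
ρ-cycle length = 2 (tail of 0 descent steps not counted)

2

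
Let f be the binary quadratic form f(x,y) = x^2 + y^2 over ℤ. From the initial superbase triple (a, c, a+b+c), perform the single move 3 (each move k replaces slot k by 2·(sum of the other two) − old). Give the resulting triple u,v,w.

start (1,1,2) = (f(1,0),f(0,1),f(1,1))
replace slot 3: 2·(1+1) − 2 = 2 → (1,1,2)

1,1,2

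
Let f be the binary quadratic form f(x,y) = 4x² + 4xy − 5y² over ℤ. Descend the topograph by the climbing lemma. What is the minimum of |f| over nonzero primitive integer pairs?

river: ρ → (-5,6,3)
river: ρ → (3,6,-5)
river: ρ → (-5,4,4)
river: ρ → (4,4,-5)
closes: descent 0, river 4
min |a| on river = 3

3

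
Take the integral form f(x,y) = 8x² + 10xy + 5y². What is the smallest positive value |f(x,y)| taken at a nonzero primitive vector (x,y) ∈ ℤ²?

translate: b→-6 (≡10 mod 16), so (8,10,5)→(8,-6,3)
flip: (8,-6,3)→(3,6,8)
translate: b→0 (≡6 mod 6), so (3,6,8)→(3,0,5)
reduced (well bottom): (3,0,5) with a≤c, −a<b≤a
well minimum = a = 3

3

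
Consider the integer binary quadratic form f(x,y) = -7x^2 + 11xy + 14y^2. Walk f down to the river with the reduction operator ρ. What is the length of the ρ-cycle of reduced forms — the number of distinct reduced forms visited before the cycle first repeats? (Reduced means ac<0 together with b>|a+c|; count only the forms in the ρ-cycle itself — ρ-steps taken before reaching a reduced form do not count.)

D = 513, ⌊√D⌋ = 22
river: ρ → (14,17,-4)
river: ρ → (-4,15,18)
river: ρ → (18,21,-1)
river: ρ → (-1,21,18)
river: ρ → (18,15,-4)
river: ρ → (-4,17,14)
river: ρ → (14,11,-7)
river: ρ → (-7,17,8)
river: ρ → (8,15,-9)
river: ρ → (-9,21,2)
river: ρ → (2,19,-19)
river: ρ → (-19,19,2)
river: ρ → (2,21,-9)
river: ρ → (-9,15,8)
river: ρ → (8,17,-7)
river: ρ → (-7,11,14)
ρ-cycle length = 16 (tail of 0 descent steps not counted)

16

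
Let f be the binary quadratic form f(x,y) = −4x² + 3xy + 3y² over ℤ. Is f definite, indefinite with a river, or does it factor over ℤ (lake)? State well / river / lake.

D = b²−4ac = 3² − 4·(-4)·3 = 57
D > 0 non-square ⇒ indefinite ⇒ periodic river

river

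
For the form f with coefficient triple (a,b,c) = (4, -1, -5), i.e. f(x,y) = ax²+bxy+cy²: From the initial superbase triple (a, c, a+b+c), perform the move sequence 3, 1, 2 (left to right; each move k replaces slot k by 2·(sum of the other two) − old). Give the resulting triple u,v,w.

start (4,-5,-2) = (f(1,0),f(0,1),f(1,1))
replace slot 3: 2·(4+(-5)) − (-2) = 0 → (4,-5,0)
replace slot 1: 2·((-5)+0) − 4 = -14 → (-14,-5,0)
replace slot 2: 2·((-14)+0) − (-5) = -23 → (-14,-23,0)

-14,-23,0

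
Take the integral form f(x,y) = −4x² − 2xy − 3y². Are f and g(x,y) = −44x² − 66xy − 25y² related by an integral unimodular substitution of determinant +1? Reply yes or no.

D₁ = -44, D₂ = -44
f is negative-definite; reduce −f:
−f: flip: (4,2,3)→(3,-2,4)
−f: reduced (well bottom): (3,-2,4) with a≤c, −a<b≤a
flip sign back: reduced form of f is (-3,2,-4)
g is negative-definite; reduce −g:
−g: translate: b→-22 (≡66 mod 88), so (44,66,25)→(44,-22,3)
−g: flip: (44,-22,3)→(3,22,44)
−g: translate: b→-2 (≡22 mod 6), so (3,22,44)→(3,-2,4)
−g: reduced (well bottom): (3,-2,4) with a≤c, −a<b≤a
flip sign back: reduced form of g is (-3,2,-4)
reduced forms (-3, 2, -4) vs (-3, 2, -4) ⇒ equivalent

yes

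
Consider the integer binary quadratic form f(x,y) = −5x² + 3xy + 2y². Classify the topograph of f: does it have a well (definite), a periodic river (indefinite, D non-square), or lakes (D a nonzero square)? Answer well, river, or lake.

D = b²−4ac = 3² − 4·(-5)·2 = 49
D = 7² is a perfect square ⇒ form factors over ℤ ⇒ lakes

lake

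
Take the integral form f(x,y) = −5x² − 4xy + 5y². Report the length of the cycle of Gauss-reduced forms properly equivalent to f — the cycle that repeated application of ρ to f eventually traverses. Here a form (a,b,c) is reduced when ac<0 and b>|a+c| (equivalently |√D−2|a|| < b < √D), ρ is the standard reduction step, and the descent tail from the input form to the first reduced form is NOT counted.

D = 116, ⌊√D⌋ = 10
descent: ρ → (5,4,-5)  [lands on river]
river: ρ → (-5,6,4)
river: ρ → (4,10,-1)
river: ρ → (-1,10,4)
river: ρ → (4,6,-5)
river: ρ → (-5,4,5)
river: ρ → (5,6,-4)
river: ρ → (-4,10,1)
river: ρ → (1,10,-4)
river: ρ → (-4,6,5)
ρ-cycle length = 10 (tail of 1 descent step not counted)

10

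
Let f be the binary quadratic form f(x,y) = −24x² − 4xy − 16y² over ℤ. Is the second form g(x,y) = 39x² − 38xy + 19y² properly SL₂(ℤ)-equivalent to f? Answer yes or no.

D₁ = -1520, D₂ = -1520
f is negative-definite; reduce −f:
−f: flip: (24,4,16)→(16,-4,24)
−f: reduced (well bottom): (16,-4,24) with a≤c, −a<b≤a
flip sign back: reduced form of f is (-16,4,-24)
g: flip: (39,-38,19)→(19,38,39)
g: translate: b→0 (≡38 mod 38), so (19,38,39)→(19,0,20)
g: reduced (well bottom): (19,0,20) with a≤c, −a<b≤a
reduced forms (-16, 4, -24) vs (19, 0, 20) ⇒ inequivalent

no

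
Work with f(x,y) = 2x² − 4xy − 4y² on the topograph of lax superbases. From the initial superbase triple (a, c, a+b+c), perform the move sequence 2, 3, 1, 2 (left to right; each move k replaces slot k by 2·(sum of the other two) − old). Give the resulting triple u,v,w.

start (2,-4,-6) = (f(1,0),f(0,1),f(1,1))
replace slot 2: 2·(2+(-6)) − (-4) = -4 → (2,-4,-6)
replace slot 3: 2·(2+(-4)) − (-6) = 2 → (2,-4,2)
replace slot 1: 2·((-4)+2) − 2 = -6 → (-6,-4,2)
replace slot 2: 2·((-6)+2) − (-4) = -4 → (-6,-4,2)

-6,-4,2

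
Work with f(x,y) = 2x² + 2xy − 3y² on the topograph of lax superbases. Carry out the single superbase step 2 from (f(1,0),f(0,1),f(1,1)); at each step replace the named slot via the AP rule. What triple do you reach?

start (2,-3,1) = (f(1,0),f(0,1),f(1,1))
replace slot 2: 2·(2+1) − (-3) = 9 → (2,9,1)

2,9,1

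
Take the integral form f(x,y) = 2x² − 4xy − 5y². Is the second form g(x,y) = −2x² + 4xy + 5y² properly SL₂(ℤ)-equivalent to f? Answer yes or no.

D₁ = 56, D₂ = 56
river cycle of f (length 4): (-5, 4, 2), (2, 4, -5), (-5, 6, 1), (1, 6, -5)
river cycle of g (length 4): (5, 6, -1), (-1, 6, 5), (5, 4, -2), (-2, 4, 5)
cycles differ ⇒ inequivalent

no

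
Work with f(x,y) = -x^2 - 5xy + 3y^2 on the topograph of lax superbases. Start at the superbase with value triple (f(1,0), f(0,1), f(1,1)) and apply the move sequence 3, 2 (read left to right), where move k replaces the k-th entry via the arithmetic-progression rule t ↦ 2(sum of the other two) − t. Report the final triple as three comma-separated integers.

start (-1,3,-3) = (f(1,0),f(0,1),f(1,1))
replace slot 3: 2·((-1)+3) − (-3) = 7 → (-1,3,7)
replace slot 2: 2·((-1)+7) − 3 = 9 → (-1,9,7)

-1,9,7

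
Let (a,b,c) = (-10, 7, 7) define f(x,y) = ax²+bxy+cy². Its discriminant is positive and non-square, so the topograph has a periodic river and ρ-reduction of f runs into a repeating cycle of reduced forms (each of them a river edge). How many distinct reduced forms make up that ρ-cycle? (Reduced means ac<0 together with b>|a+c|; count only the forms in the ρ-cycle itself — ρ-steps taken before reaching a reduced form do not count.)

D = 329, ⌊√D⌋ = 18
river: ρ → (7,7,-10)
river: ρ → (-10,13,4)
river: ρ → (4,11,-13)
river: ρ → (-13,15,2)
river: ρ → (2,17,-5)
river: ρ → (-5,13,8)
river: ρ → (8,3,-10)
river: ρ → (-10,17,1)
river: ρ → (1,17,-10)
river: ρ → (-10,3,8)
river: ρ → (8,13,-5)
river: ρ → (-5,17,2)
river: ρ → (2,15,-13)
river: ρ → (-13,11,4)
river: ρ → (4,13,-10)
river: ρ → (-10,7,7)
ρ-cycle length = 16 (tail of 0 descent steps not counted)

16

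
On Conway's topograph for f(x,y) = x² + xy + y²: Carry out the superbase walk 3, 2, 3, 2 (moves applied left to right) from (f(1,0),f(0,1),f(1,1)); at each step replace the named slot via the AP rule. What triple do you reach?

start (1,1,3) = (f(1,0),f(0,1),f(1,1))
replace slot 3: 2·(1+1) − 3 = 1 → (1,1,1)
replace slot 2: 2·(1+1) − 1 = 3 → (1,3,1)
replace slot 3: 2·(1+3) − 1 = 7 → (1,3,7)
replace slot 2: 2·(1+7) − 3 = 13 → (1,13,7)

1,13,7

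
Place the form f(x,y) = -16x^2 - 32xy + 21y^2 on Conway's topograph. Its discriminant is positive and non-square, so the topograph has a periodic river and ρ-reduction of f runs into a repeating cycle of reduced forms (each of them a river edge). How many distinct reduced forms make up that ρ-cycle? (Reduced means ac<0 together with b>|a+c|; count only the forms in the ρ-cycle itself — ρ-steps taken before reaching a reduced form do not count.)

D = 2368, ⌊√D⌋ = 48
descent: ρ → (21,32,-16)  [lands on river]
river: ρ → (-16,32,21)
river: ρ → (21,10,-27)
river: ρ → (-27,44,4)
river: ρ → (4,44,-27)
river: ρ → (-27,10,21)
ρ-cycle length = 6 (tail of 1 descent step not counted)

6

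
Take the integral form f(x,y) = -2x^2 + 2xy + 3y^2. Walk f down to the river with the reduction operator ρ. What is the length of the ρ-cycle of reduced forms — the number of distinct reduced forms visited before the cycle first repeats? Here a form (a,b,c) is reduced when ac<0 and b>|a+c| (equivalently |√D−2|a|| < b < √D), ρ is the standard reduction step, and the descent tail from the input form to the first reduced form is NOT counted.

D = 28, ⌊√D⌋ = 5
river: ρ → (3,4,-1)
river: ρ → (-1,4,3)
river: ρ → (3,2,-2)
river: ρ → (-2,2,3)
ρ-cycle length = 4 (tail of 0 descent steps not counted)

4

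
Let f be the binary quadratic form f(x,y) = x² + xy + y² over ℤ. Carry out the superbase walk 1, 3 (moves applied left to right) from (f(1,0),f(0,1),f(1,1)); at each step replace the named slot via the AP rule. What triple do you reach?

start (1,1,3) = (f(1,0),f(0,1),f(1,1))
replace slot 1: 2·(1+3) − 1 = 7 → (7,1,3)
replace slot 3: 2·(7+1) − 3 = 13 → (7,1,13)

7,1,13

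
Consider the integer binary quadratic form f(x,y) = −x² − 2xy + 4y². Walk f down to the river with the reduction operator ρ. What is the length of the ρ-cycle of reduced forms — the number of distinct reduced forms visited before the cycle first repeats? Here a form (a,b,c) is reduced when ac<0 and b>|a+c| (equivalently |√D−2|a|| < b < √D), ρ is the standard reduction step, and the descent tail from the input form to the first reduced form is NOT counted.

D = 20, ⌊√D⌋ = 4
descent: ρ → (4,2,-1)
descent: ρ → (-1,4,1)  [lands on river]
river: ρ → (1,4,-1)
ρ-cycle length = 2 (tail of 2 descent steps not counted)

2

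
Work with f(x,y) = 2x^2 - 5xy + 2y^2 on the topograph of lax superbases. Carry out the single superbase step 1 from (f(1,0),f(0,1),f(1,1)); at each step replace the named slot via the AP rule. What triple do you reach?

start (2,2,-1) = (f(1,0),f(0,1),f(1,1))
replace slot 1: 2·(2+(-1)) − 2 = 0 → (0,2,-1)

0,2,-1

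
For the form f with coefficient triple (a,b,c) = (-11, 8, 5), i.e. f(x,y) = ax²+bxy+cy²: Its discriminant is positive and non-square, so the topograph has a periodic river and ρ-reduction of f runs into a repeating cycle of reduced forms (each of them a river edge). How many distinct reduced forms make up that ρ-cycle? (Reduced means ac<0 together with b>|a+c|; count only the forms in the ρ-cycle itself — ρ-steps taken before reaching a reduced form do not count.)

D = 284, ⌊√D⌋ = 16
river: ρ → (5,12,-7)
river: ρ → (-7,16,1)
river: ρ → (1,16,-7)
river: ρ → (-7,12,5)
river: ρ → (5,8,-11)
river: ρ → (-11,14,2)
river: ρ → (2,14,-11)
river: ρ → (-11,8,5)
ρ-cycle length = 8 (tail of 0 descent steps not counted)

8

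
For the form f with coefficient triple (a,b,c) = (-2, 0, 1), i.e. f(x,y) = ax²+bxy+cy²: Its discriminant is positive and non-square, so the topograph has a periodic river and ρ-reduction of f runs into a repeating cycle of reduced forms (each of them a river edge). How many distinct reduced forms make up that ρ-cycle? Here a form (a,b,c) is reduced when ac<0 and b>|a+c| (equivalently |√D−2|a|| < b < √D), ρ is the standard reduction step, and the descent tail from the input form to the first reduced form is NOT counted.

D = 8, ⌊√D⌋ = 2
descent: ρ → (1,2,-1)  [lands on river]
river: ρ → (-1,2,1)
ρ-cycle length = 2 (tail of 1 descent step not counted)

2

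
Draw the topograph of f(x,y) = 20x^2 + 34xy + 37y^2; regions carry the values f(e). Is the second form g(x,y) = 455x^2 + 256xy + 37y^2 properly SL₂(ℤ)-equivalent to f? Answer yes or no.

D₁ = -1804, D₂ = -1804
f: translate: b→-6 (≡34 mod 40), so (20,34,37)→(20,-6,23)
f: reduced (well bottom): (20,-6,23) with a≤c, −a<b≤a
g: flip: (455,256,37)→(37,-256,455)
g: translate: b→-34 (≡-256 mod 74), so (37,-256,455)→(37,-34,20)
g: flip: (37,-34,20)→(20,34,37)
g: translate: b→-6 (≡34 mod 40), so (20,34,37)→(20,-6,23)
g: reduced (well bottom): (20,-6,23) with a≤c, −a<b≤a
reduced forms (20, -6, 23) vs (20, -6, 23) ⇒ equivalent

yes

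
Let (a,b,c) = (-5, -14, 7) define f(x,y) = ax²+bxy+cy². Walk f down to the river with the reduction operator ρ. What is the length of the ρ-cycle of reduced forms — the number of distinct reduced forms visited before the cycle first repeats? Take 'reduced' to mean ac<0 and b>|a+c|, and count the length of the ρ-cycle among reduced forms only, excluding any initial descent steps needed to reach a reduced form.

D = 336, ⌊√D⌋ = 18
descent: ρ → (7,14,-5)  [lands on river]
river: ρ → (-5,16,4)
river: ρ → (4,16,-5)
river: ρ → (-5,14,7)
ρ-cycle length = 4 (tail of 1 descent step not counted)

4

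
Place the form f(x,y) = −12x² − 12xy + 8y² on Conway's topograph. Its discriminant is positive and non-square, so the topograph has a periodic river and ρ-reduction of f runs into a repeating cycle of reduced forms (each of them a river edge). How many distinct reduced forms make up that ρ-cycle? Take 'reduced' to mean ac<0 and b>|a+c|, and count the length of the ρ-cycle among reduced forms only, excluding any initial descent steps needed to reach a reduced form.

D = 528, ⌊√D⌋ = 22
descent: ρ → (8,12,-12)  [lands on river]
river: ρ → (-12,12,8)
river: ρ → (8,20,-4)
river: ρ → (-4,20,8)
ρ-cycle length = 4 (tail of 1 descent step not counted)

4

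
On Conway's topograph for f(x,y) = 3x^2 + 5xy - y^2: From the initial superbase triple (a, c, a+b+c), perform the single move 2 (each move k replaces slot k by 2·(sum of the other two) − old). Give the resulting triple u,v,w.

start (3,-1,7) = (f(1,0),f(0,1),f(1,1))
replace slot 2: 2·(3+7) − (-1) = 21 → (3,21,7)

3,21,7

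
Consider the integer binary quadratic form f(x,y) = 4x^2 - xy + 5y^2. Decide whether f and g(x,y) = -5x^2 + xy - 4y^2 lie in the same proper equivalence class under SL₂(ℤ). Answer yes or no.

D₁ = -79, D₂ = -79
f: reduced (well bottom): (4,-1,5) with a≤c, −a<b≤a
g is negative-definite; reduce −g:
−g: flip: (5,-1,4)→(4,1,5)
−g: reduced (well bottom): (4,1,5) with a≤c, −a<b≤a
flip sign back: reduced form of g is (-4,-1,-5)
reduced forms (4, -1, 5) vs (-4, -1, -5) ⇒ inequivalent

no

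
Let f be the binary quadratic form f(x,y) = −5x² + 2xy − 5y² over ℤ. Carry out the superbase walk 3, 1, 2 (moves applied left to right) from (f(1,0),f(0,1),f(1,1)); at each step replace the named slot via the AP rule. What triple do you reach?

start (-5,-5,-8) = (f(1,0),f(0,1),f(1,1))
replace slot 3: 2·((-5)+(-5)) − (-8) = -12 → (-5,-5,-12)
replace slot 1: 2·((-5)+(-12)) − (-5) = -29 → (-29,-5,-12)
replace slot 2: 2·((-29)+(-12)) − (-5) = -77 → (-29,-77,-12)

-29,-77,-12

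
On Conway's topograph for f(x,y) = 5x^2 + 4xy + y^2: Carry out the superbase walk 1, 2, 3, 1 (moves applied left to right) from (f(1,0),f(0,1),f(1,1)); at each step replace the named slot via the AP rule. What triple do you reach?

start (5,1,10) = (f(1,0),f(0,1),f(1,1))
replace slot 1: 2·(1+10) − 5 = 17 → (17,1,10)
replace slot 2: 2·(17+10) − 1 = 53 → (17,53,10)
replace slot 3: 2·(17+53) − 10 = 130 → (17,53,130)
replace slot 1: 2·(53+130) − 17 = 349 → (349,53,130)

349,53,130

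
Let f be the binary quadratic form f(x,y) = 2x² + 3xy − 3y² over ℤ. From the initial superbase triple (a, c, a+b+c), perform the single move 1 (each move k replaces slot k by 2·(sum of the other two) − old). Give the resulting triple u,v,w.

start (2,-3,2) = (f(1,0),f(0,1),f(1,1))
replace slot 1: 2·((-3)+2) − 2 = -4 → (-4,-3,2)

-4,-3,2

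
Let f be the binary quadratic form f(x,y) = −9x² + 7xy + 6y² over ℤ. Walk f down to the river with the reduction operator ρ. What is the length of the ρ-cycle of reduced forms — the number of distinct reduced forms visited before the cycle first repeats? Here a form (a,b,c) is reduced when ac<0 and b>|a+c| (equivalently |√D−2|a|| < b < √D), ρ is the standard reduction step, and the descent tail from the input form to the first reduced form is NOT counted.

D = 265, ⌊√D⌋ = 16
river: ρ → (6,5,-10)
river: ρ → (-10,15,1)
river: ρ → (1,15,-10)
river: ρ → (-10,5,6)
river: ρ → (6,7,-9)
river: ρ → (-9,11,4)
river: ρ → (4,13,-6)
river: ρ → (-6,11,6)
river: ρ → (6,13,-4)
river: ρ → (-4,11,9)
river: ρ → (9,7,-6)
river: ρ → (-6,5,10)
river: ρ → (10,15,-1)
river: ρ → (-1,15,10)
river: ρ → (10,5,-6)
river: ρ → (-6,7,9)
river: ρ → (9,11,-4)
river: ρ → (-4,13,6)
river: ρ → (6,11,-6)
river: ρ → (-6,13,4)
river: ρ → (4,11,-9)
river: ρ → (-9,7,6)
ρ-cycle length = 22 (tail of 0 descent steps not counted)

22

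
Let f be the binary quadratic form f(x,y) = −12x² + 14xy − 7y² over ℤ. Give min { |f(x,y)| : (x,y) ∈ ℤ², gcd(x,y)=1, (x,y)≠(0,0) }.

translate: b→10 (≡-14 mod 24), so (12,-14,7)→(12,10,5)
flip: (12,10,5)→(5,-10,12)
translate: b→0 (≡-10 mod 10), so (5,-10,12)→(5,0,7)
reduced (well bottom): (5,0,7) with a≤c, −a<b≤a
well minimum |f| = |-5| = 5 (negative-definite)

5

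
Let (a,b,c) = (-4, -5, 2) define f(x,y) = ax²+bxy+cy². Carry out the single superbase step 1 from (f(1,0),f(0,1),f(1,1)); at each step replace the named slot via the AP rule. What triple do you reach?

start (-4,2,-7) = (f(1,0),f(0,1),f(1,1))
replace slot 1: 2·(2+(-7)) − (-4) = -6 → (-6,2,-7)

-6,2,-7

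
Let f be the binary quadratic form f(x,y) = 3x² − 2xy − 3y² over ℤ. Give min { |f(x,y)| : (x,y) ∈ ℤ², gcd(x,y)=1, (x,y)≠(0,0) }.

descent: ρ → (-3,2,3)  [lands on river]
river: ρ → (3,4,-2)
river: ρ → (-2,4,3)
river: ρ → (3,2,-3)
river: ρ → (-3,4,2)
river: ρ → (2,4,-3)
closes: descent 1, river 6
min |a| on river = 2

2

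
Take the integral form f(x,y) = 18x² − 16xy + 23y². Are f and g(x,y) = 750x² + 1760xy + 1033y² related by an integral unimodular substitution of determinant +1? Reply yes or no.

D₁ = -1400, D₂ = -1400
f: reduced (well bottom): (18,-16,23) with a≤c, −a<b≤a
g: translate: b→260 (≡1760 mod 1500), so (750,1760,1033)→(750,260,23)
g: flip: (750,260,23)→(23,-260,750)
g: translate: b→16 (≡-260 mod 46), so (23,-260,750)→(23,16,18)
g: flip: (23,16,18)→(18,-16,23)
g: reduced (well bottom): (18,-16,23) with a≤c, −a<b≤a
reduced forms (18, -16, 23) vs (18, -16, 23) ⇒ equivalent

yes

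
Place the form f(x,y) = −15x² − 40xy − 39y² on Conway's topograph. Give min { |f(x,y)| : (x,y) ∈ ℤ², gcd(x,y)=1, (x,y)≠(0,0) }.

translate: b→10 (≡40 mod 30), so (15,40,39)→(15,10,14)
flip: (15,10,14)→(14,-10,15)
reduced (well bottom): (14,-10,15) with a≤c, −a<b≤a
well minimum |f| = |-14| = 14 (negative-definite)

14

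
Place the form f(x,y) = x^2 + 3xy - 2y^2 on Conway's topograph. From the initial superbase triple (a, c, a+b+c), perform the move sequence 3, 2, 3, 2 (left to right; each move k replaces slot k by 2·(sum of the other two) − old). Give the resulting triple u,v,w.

start (1,-2,2) = (f(1,0),f(0,1),f(1,1))
replace slot 3: 2·(1+(-2)) − 2 = -4 → (1,-2,-4)
replace slot 2: 2·(1+(-4)) − (-2) = -4 → (1,-4,-4)
replace slot 3: 2·(1+(-4)) − (-4) = -2 → (1,-4,-2)
replace slot 2: 2·(1+(-2)) − (-4) = 2 → (1,2,-2)

1,2,-2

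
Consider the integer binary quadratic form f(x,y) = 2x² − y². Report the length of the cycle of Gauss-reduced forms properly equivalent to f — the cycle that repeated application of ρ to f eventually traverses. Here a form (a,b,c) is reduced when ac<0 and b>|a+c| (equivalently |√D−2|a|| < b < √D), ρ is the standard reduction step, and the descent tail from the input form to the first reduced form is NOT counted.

D = 8, ⌊√D⌋ = 2
descent: ρ → (-1,2,1)  [lands on river]
river: ρ → (1,2,-1)
ρ-cycle length = 2 (tail of 1 descent step not counted)

2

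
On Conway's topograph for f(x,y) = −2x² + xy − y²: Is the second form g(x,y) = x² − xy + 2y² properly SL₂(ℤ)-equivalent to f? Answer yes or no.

D₁ = -7, D₂ = -7
f is negative-definite; reduce −f:
−f: flip: (2,-1,1)→(1,1,2)
−f: reduced (well bottom): (1,1,2) with a≤c, −a<b≤a
flip sign back: reduced form of f is (-1,-1,-2)
g: translate: b→1 (≡-1 mod 2), so (1,-1,2)→(1,1,2)
g: reduced (well bottom): (1,1,2) with a≤c, −a<b≤a
reduced forms (-1, -1, -2) vs (1, 1, 2) ⇒ inequivalent

no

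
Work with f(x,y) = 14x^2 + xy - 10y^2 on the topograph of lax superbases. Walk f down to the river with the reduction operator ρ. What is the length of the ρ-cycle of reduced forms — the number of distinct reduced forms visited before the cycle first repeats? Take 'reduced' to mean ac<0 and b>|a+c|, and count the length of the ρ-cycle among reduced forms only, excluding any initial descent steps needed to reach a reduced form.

D = 561, ⌊√D⌋ = 23
descent: ρ → (-10,19,5)  [lands on river]
river: ρ → (5,21,-6)
river: ρ → (-6,15,14)
river: ρ → (14,13,-7)
river: ρ → (-7,15,12)
river: ρ → (12,9,-10)
river: ρ → (-10,11,11)
river: ρ → (11,11,-10)
river: ρ → (-10,9,12)
river: ρ → (12,15,-7)
river: ρ → (-7,13,14)
river: ρ → (14,15,-6)
river: ρ → (-6,21,5)
river: ρ → (5,19,-10)
river: ρ → (-10,21,3)
river: ρ → (3,21,-10)
ρ-cycle length = 16 (tail of 1 descent step not counted)

16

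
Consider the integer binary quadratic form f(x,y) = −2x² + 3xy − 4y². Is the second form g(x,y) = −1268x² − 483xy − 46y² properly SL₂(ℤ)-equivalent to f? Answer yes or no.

D₁ = -23, D₂ = -23
f is negative-definite; reduce −f:
−f: translate: b→1 (≡-3 mod 4), so (2,-3,4)→(2,1,3)
−f: reduced (well bottom): (2,1,3) with a≤c, −a<b≤a
flip sign back: reduced form of f is (-2,-1,-3)
g is negative-definite; reduce −g:
−g: flip: (1268,483,46)→(46,-483,1268)
−g: translate: b→-23 (≡-483 mod 92), so (46,-483,1268)→(46,-23,3)
−g: flip: (46,-23,3)→(3,23,46)
−g: translate: b→-1 (≡23 mod 6), so (3,23,46)→(3,-1,2)
−g: flip: (3,-1,2)→(2,1,3)
−g: reduced (well bottom): (2,1,3) with a≤c, −a<b≤a
flip sign back: reduced form of g is (-2,-1,-3)
reduced forms (-2, -1, -3) vs (-2, -1, -3) ⇒ equivalent

yes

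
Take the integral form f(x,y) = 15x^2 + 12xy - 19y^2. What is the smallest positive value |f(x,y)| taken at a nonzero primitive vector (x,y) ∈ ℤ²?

river: ρ → (-19,26,8)
river: ρ → (8,22,-25)
river: ρ → (-25,28,5)
river: ρ → (5,32,-13)
river: ρ → (-13,20,17)
river: ρ → (17,14,-16)
river: ρ → (-16,18,15)
river: ρ → (15,12,-19)
closes: descent 0, river 8
min |a| on river = 5

5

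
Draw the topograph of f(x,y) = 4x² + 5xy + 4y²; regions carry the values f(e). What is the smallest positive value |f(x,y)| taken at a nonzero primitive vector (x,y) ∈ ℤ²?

translate: b→-3 (≡5 mod 8), so (4,5,4)→(4,-3,3)
flip: (4,-3,3)→(3,3,4)
reduced (well bottom): (3,3,4) with a≤c, −a<b≤a
well minimum = a = 3

3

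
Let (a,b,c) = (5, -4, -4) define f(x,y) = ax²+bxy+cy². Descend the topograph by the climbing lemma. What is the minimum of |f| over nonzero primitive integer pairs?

descent: ρ → (-4,4,5)  [lands on river]
river: ρ → (5,6,-3)
river: ρ → (-3,6,5)
river: ρ → (5,4,-4)
closes: descent 1, river 4
min |a| on river = 3

3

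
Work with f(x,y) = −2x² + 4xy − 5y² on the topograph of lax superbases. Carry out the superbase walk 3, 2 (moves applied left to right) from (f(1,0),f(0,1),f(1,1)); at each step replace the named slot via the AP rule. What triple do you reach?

start (-2,-5,-3) = (f(1,0),f(0,1),f(1,1))
replace slot 3: 2·((-2)+(-5)) − (-3) = -11 → (-2,-5,-11)
replace slot 2: 2·((-2)+(-11)) − (-5) = -21 → (-2,-21,-11)

-2,-21,-11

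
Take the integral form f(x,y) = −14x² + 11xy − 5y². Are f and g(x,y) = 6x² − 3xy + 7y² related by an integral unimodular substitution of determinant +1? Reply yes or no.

D₁ = -159, D₂ = -159
f is negative-definite; reduce −f:
−f: flip: (14,-11,5)→(5,11,14)
−f: translate: b→1 (≡11 mod 10), so (5,11,14)→(5,1,8)
−f: reduced (well bottom): (5,1,8) with a≤c, −a<b≤a
flip sign back: reduced form of f is (-5,-1,-8)
g: reduced (well bottom): (6,-3,7) with a≤c, −a<b≤a
reduced forms (-5, -1, -8) vs (6, -3, 7) ⇒ inequivalent

no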